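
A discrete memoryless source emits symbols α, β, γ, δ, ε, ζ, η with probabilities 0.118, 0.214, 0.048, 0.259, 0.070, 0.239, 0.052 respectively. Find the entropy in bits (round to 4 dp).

2.5387 bits

H = −Σ pᵢ log₂ pᵢ.
−0.118·log₂(0.118) = 0.3638
−0.214·log₂(0.214) = 0.4760
−0.048·log₂(0.048) = 0.2103
−0.259·log₂(0.259) = 0.5048
−0.070·log₂(0.070) = 0.2686
−0.239·log₂(0.239) = 0.4935
−0.052·log₂(0.052) = 0.2218
Sum ≈ 2.5387 → 2.5387 bits.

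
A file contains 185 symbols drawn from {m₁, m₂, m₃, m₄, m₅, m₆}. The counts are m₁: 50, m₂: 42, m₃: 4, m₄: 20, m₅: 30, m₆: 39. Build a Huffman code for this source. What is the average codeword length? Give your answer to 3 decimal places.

Probabilities are the counts divided by 185.
Repeatedly combine the two least-probable nodes; the expected code length is the sum of the merged weights.
merge 4/185 + 4/37 → 24/185
merge 24/185 + 6/37 → 54/185
merge 39/185 + 42/185 → 81/185
merge 10/37 + 54/185 → 104/185
merge 81/185 + 104/185 → 1
L = 24/185 + 54/185 + 81/185 + 104/185 + 1 = 448/185 ≈ 2.422 bits/symbol.

2.422 bits/symbol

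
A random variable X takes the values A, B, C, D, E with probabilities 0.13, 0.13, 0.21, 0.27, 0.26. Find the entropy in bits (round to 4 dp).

H = −Σ pᵢ log₂ pᵢ.
−0.13·log₂(0.13) = 0.3826
−0.13·log₂(0.13) = 0.3826
−0.21·log₂(0.21) = 0.4728
−0.27·log₂(0.27) = 0.5100
−0.26·log₂(0.26) = 0.5053
Sum ≈ 2.2534 → 2.2534 bits.

2.2534 bits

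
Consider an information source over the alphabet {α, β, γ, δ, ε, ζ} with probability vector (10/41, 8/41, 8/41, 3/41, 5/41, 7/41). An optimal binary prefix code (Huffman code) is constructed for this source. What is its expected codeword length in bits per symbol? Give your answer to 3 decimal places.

2.561 bits/symbol

Repeatedly combine the two least-probable nodes; the expected code length is the sum of the merged weights.
merge 3/41 + 5/41 → 8/41
merge 7/41 + 8/41 → 15/41
merge 8/41 + 8/41 → 16/41
merge 10/41 + 15/41 → 25/41
merge 16/41 + 25/41 → 1
L = 8/41 + 15/41 + 16/41 + 25/41 + 1 = 105/41 ≈ 2.561 bits/symbol.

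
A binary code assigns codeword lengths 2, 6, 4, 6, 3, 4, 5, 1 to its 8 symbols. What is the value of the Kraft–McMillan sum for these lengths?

1.0625

With common denominator 2^6 = 64: Σ 2^(−ℓᵢ) = 16/64 + 1/64 + 4/64 + 1/64 + 8/64 + 4/64 + 2/64 + 32/64 = 68/64 = 1.0625.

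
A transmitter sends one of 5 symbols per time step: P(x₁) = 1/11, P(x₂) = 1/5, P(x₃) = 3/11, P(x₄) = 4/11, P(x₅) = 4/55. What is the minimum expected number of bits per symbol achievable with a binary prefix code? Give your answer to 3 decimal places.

2.164 bits/symbol

Repeatedly combine the two least-probable nodes; the expected code length is the sum of the merged weights.
merge 4/55 + 1/11 → 9/55
merge 9/55 + 1/5 → 4/11
merge 3/11 + 4/11 → 7/11
merge 4/11 + 7/11 → 1
L = 9/55 + 4/11 + 7/11 + 1 = 119/55 ≈ 2.164 bits/symbol.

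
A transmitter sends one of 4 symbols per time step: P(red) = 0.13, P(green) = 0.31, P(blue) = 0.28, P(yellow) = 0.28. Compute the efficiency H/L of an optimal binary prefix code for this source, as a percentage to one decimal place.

Entropy H = −Σ p log₂ p ≈ 1.9349 bits.
Huffman merges: 13/100+7/25→41/100; 7/25+31/100→59/100; 41/100+59/100→1. L = 2 ≈ 2.0000.
Efficiency = H/L = 1.9349/2.0000 = 96.7%.

96.7%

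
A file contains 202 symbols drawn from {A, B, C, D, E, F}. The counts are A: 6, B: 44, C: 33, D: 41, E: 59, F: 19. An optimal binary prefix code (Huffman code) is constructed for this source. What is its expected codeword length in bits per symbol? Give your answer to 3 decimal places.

Probabilities are the counts divided by 202.
Repeatedly combine the two least-probable nodes; the expected code length is the sum of the merged weights.
merge 3/101 + 19/202 → 25/202
merge 25/202 + 33/202 → 29/101
merge 41/202 + 22/101 → 85/202
merge 29/101 + 59/202 → 117/202
merge 85/202 + 117/202 → 1
L = 25/202 + 29/101 + 85/202 + 117/202 + 1 = 487/202 ≈ 2.411 bits/symbol.

2.411 bits/symbol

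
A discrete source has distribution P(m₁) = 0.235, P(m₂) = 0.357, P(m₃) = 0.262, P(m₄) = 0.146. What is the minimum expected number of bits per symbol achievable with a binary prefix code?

Repeatedly combine the two least-probable nodes; the expected code length is the sum of the merged weights.
merge 73/500 + 47/200 → 381/1000
merge 131/500 + 357/1000 → 619/1000
merge 381/1000 + 619/1000 → 1
L = 381/1000 + 619/1000 + 1 = 2 bits/symbol.

2 bits/symbol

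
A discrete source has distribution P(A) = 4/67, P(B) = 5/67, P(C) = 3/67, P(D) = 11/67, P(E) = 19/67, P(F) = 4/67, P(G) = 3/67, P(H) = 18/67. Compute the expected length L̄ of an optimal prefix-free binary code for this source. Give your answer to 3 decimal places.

Repeatedly combine the two least-probable nodes; the expected code length is the sum of the merged weights.
merge 3/67 + 3/67 → 6/67
merge 4/67 + 4/67 → 8/67
merge 5/67 + 6/67 → 11/67
merge 8/67 + 11/67 → 19/67
merge 11/67 + 18/67 → 29/67
merge 19/67 + 19/67 → 38/67
merge 29/67 + 38/67 → 1
L = 6/67 + 8/67 + 11/67 + 19/67 + 29/67 + 38/67 + 1 = 178/67 ≈ 2.657 bits/symbol.

2.657 bits/symbol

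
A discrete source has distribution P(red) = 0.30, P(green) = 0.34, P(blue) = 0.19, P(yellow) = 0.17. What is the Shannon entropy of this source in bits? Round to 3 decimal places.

1.940 bits

H = −Σ pᵢ log₂ pᵢ.
−0.30·log₂(0.30) = 0.5211
−0.34·log₂(0.34) = 0.5292
−0.19·log₂(0.19) = 0.4552
−0.17·log₂(0.17) = 0.4346
Sum ≈ 1.9401 → 1.940 bits.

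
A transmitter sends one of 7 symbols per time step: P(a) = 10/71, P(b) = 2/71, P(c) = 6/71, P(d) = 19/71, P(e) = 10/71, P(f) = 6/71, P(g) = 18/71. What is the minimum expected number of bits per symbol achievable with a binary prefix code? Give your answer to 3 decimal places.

Repeatedly combine the two least-probable nodes; the expected code length is the sum of the merged weights.
merge 2/71 + 6/71 → 8/71
merge 6/71 + 8/71 → 14/71
merge 10/71 + 10/71 → 20/71
merge 14/71 + 18/71 → 32/71
merge 19/71 + 20/71 → 39/71
merge 32/71 + 39/71 → 1
L = 8/71 + 14/71 + 20/71 + 32/71 + 39/71 + 1 = 184/71 ≈ 2.592 bits/symbol.

2.592 bits/symbol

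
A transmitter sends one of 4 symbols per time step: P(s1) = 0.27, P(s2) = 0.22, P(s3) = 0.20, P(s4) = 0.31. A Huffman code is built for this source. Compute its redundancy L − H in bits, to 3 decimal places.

0.021 bits

Entropy H = −Σ p log₂ p ≈ 1.9788 bits.
Huffman merges: 1/5+11/50→21/50; 27/100+31/100→29/50; 21/50+29/50→1. L = 2 ≈ 2.0000.
L − H = 2.0000 − 1.9788 = 0.021 bits.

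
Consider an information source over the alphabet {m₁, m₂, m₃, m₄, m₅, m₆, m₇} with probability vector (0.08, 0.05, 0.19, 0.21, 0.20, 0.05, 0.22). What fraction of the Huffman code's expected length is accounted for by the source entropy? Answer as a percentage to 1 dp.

98.0%

Entropy H = −Σ p log₂ p ≈ 2.5967 bits.
Huffman merges: 1/20+1/20→1/10; 2/25+1/10→9/50; 9/50+19/100→37/100; 1/5+21/100→41/100; 11/50+37/100→59/100; 41/100+59/100→1. L = 53/20 ≈ 2.6500.
Efficiency = H/L = 2.5967/2.6500 = 98.0%.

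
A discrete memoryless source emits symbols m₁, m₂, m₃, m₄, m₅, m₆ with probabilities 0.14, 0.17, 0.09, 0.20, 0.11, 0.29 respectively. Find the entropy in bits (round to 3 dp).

H = −Σ pᵢ log₂ pᵢ.
−0.14·log₂(0.14) = 0.3971
−0.17·log₂(0.17) = 0.4346
−0.09·log₂(0.09) = 0.3127
−0.20·log₂(0.20) = 0.4644
−0.11·log₂(0.11) = 0.3503
−0.29·log₂(0.29) = 0.5179
Sum ≈ 2.4769 → 2.477 bits.

2.477 bits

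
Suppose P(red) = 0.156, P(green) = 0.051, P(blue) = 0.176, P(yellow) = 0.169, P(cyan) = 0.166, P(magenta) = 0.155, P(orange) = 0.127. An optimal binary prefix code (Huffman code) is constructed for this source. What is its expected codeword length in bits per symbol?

2.824 bits/symbol

Repeatedly combine the two least-probable nodes; the expected code length is the sum of the merged weights.
merge 51/1000 + 127/1000 → 89/500
merge 31/200 + 39/250 → 311/1000
merge 83/500 + 169/1000 → 67/200
merge 22/125 + 89/500 → 177/500
merge 311/1000 + 67/200 → 323/500
merge 177/500 + 323/500 → 1
L = 89/500 + 311/1000 + 67/200 + 177/500 + 323/500 + 1 = 353/125 = 2.824 bits/symbol.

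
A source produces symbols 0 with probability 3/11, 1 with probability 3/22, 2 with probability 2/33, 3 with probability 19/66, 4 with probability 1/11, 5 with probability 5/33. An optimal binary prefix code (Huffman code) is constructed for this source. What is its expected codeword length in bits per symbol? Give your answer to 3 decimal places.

Repeatedly combine the two least-probable nodes; the expected code length is the sum of the merged weights.
merge 2/33 + 1/11 → 5/33
merge 3/22 + 5/33 → 19/66
merge 5/33 + 3/11 → 14/33
merge 19/66 + 19/66 → 19/33
merge 14/33 + 19/33 → 1
L = 5/33 + 19/66 + 14/33 + 19/33 + 1 = 161/66 ≈ 2.439 bits/symbol.

2.439 bits/symbol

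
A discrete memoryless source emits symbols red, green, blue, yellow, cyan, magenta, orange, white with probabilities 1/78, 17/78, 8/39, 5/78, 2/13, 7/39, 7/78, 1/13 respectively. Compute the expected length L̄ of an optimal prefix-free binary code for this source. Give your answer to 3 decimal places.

Repeatedly combine the two least-probable nodes; the expected code length is the sum of the merged weights.
merge 1/78 + 5/78 → 1/13
merge 1/13 + 1/13 → 2/13
merge 7/78 + 2/13 → 19/78
merge 2/13 + 7/39 → 1/3
merge 8/39 + 17/78 → 11/26
merge 19/78 + 1/3 → 15/26
merge 11/26 + 15/26 → 1
L = 1/13 + 2/13 + 19/78 + 1/3 + 11/26 + 15/26 + 1 = 73/26 ≈ 2.808 bits/symbol.

2.808 bits/symbol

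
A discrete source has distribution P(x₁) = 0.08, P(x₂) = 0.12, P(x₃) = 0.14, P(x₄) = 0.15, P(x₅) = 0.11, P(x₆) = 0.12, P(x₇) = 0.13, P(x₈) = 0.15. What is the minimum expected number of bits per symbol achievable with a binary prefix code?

Repeatedly combine the two least-probable nodes; the expected code length is the sum of the merged weights.
merge 2/25 + 11/100 → 19/100
merge 3/25 + 3/25 → 6/25
merge 13/100 + 7/50 → 27/100
merge 3/20 + 3/20 → 3/10
merge 19/100 + 6/25 → 43/100
merge 27/100 + 3/10 → 57/100
merge 43/100 + 57/100 → 1
L = 19/100 + 6/25 + 27/100 + 3/10 + 43/100 + 57/100 + 1 = 3 bits/symbol.

3 bits/symbol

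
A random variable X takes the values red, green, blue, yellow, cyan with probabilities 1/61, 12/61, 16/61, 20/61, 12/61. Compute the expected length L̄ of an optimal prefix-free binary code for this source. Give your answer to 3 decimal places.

2.213 bits/symbol

Repeatedly combine the two least-probable nodes; the expected code length is the sum of the merged weights.
merge 1/61 + 12/61 → 13/61
merge 12/61 + 13/61 → 25/61
merge 16/61 + 20/61 → 36/61
merge 25/61 + 36/61 → 1
L = 13/61 + 25/61 + 36/61 + 1 = 135/61 ≈ 2.213 bits/symbol.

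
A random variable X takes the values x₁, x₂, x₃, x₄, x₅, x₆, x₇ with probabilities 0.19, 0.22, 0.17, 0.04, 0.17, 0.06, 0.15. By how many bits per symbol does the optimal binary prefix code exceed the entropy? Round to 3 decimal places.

0.045 bits

Entropy H = −Σ p log₂ p ≈ 2.6448 bits.
Huffman merges: 1/25+3/50→1/10; 1/10+3/20→1/4; 17/100+17/100→17/50; 19/100+11/50→41/100; 1/4+17/50→59/100; 41/100+59/100→1. L = 269/100 ≈ 2.6900.
L − H = 2.6900 − 2.6448 = 0.045 bits.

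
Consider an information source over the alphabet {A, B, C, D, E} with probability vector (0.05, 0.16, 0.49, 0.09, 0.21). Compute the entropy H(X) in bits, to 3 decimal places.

1.929 bits

H = −Σ pᵢ log₂ pᵢ.
−0.05·log₂(0.05) = 0.2161
−0.16·log₂(0.16) = 0.4230
−0.49·log₂(0.49) = 0.5043
−0.09·log₂(0.09) = 0.3127
−0.21·log₂(0.21) = 0.4728
Sum ≈ 1.9289 → 1.929 bits.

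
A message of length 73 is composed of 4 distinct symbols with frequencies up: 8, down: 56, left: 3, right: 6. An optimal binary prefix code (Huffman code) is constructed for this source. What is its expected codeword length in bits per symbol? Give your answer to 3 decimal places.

1.356 bits/symbol

Probabilities are the counts divided by 73.
Repeatedly combine the two least-probable nodes; the expected code length is the sum of the merged weights.
merge 3/73 + 6/73 → 9/73
merge 8/73 + 9/73 → 17/73
merge 17/73 + 56/73 → 1
L = 9/73 + 17/73 + 1 = 99/73 ≈ 1.356 bits/symbol.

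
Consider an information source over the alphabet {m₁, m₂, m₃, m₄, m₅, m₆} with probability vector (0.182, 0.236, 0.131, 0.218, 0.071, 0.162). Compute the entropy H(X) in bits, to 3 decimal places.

2.499 bits

H = −Σ pᵢ log₂ pᵢ.
−0.182·log₂(0.182) = 0.4474
−0.236·log₂(0.236) = 0.4916
−0.131·log₂(0.131) = 0.3841
−0.218·log₂(0.218) = 0.4791
−0.071·log₂(0.071) = 0.2709
−0.162·log₂(0.162) = 0.4254
Sum ≈ 2.4985 → 2.499 bits.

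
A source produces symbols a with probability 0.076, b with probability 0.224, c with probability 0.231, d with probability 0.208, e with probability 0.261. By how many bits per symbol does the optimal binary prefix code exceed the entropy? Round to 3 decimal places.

0.053 bits

Entropy H = −Σ p log₂ p ≈ 2.2314 bits.
Huffman merges: 19/250+26/125→71/250; 28/125+231/1000→91/200; 261/1000+71/250→109/200; 91/200+109/200→1. L = 571/250 ≈ 2.2840.
L − H = 2.2840 − 2.2314 = 0.053 bits.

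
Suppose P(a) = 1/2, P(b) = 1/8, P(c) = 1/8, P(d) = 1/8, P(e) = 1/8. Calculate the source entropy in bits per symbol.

Each probability is a power of 1/2, so log₂(1/p) is an integer.
H = Σ p·log₂(1/p) = 1/2·1 + 1/8·3 + 1/8·3 + 1/8·3 + 1/8·3 = 2 bits.

2 bits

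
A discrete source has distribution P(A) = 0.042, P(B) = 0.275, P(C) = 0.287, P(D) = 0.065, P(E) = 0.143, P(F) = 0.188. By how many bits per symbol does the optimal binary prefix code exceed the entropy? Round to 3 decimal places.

Entropy H = −Σ p log₂ p ≈ 2.3320 bits.
Huffman merges: 21/500+13/200→107/1000; 107/1000+143/1000→1/4; 47/250+1/4→219/500; 11/40+287/1000→281/500; 219/500+281/500→1. L = 2357/1000 ≈ 2.3570.
L − H = 2.3570 − 2.3320 = 0.025 bits.

0.025 bits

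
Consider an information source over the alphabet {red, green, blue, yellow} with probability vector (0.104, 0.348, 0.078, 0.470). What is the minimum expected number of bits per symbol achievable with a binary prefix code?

1.712 bits/symbol

Repeatedly combine the two least-probable nodes; the expected code length is the sum of the merged weights.
merge 39/500 + 13/125 → 91/500
merge 91/500 + 87/250 → 53/100
merge 47/100 + 53/100 → 1
L = 91/500 + 53/100 + 1 = 214/125 = 1.712 bits/symbol.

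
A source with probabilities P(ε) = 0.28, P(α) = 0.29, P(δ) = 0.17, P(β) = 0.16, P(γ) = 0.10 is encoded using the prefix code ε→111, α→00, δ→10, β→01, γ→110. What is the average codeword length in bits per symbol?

L̄ = Σ pᵢ·ℓᵢ = 0.28·3 + 0.29·2 + 0.17·2 + 0.16·2 + 0.10·3 = 2.38 bits/symbol.

2.38 bits/symbol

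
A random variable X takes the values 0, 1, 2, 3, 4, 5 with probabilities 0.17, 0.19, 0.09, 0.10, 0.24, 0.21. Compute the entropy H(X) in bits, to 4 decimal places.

2.5016 bits

H = −Σ pᵢ log₂ pᵢ.
−0.17·log₂(0.17) = 0.4346
−0.19·log₂(0.19) = 0.4552
−0.09·log₂(0.09) = 0.3127
−0.10·log₂(0.10) = 0.3322
−0.24·log₂(0.24) = 0.4941
−0.21·log₂(0.21) = 0.4728
Sum ≈ 2.5016 → 2.5016 bits.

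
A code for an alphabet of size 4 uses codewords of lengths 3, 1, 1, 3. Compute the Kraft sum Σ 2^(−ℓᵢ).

With common denominator 2^3 = 8: Σ 2^(−ℓᵢ) = 1/8 + 4/8 + 4/8 + 1/8 = 10/8 = 1.25.

1.25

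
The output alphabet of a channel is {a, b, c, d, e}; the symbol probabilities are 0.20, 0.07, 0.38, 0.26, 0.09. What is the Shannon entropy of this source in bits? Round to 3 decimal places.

2.081 bits

H = −Σ pᵢ log₂ pᵢ.
−0.20·log₂(0.20) = 0.4644
−0.07·log₂(0.07) = 0.2686
−0.38·log₂(0.38) = 0.5305
−0.26·log₂(0.26) = 0.5053
−0.09·log₂(0.09) = 0.3127
Sum ≈ 2.0813 → 2.081 bits.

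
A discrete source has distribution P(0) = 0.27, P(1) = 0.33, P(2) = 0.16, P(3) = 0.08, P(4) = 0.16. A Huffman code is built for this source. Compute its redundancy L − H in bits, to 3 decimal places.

0.065 bits

Entropy H = −Σ p log₂ p ≈ 2.1754 bits.
Huffman merges: 2/25+4/25→6/25; 4/25+6/25→2/5; 27/100+33/100→3/5; 2/5+3/5→1. L = 56/25 ≈ 2.2400.
L − H = 2.2400 − 2.1754 = 0.065 bits.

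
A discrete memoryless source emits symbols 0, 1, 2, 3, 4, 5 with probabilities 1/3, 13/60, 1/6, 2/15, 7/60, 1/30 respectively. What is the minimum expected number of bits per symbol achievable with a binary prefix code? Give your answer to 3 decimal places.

Repeatedly combine the two least-probable nodes; the expected code length is the sum of the merged weights.
merge 1/30 + 7/60 → 3/20
merge 2/15 + 3/20 → 17/60
merge 1/6 + 13/60 → 23/60
merge 17/60 + 1/3 → 37/60
merge 23/60 + 37/60 → 1
L = 3/20 + 17/60 + 23/60 + 37/60 + 1 = 73/30 ≈ 2.433 bits/symbol.

2.433 bits/symbol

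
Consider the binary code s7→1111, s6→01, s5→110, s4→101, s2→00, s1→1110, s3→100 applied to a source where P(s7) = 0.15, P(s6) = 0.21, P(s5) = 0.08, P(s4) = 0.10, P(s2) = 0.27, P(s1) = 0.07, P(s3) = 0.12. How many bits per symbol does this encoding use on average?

2.74 bits/symbol

L̄ = Σ pᵢ·ℓᵢ = 0.15·4 + 0.21·2 + 0.08·3 + 0.10·3 + 0.27·2 + 0.07·4 + 0.12·3 = 2.74 bits/symbol.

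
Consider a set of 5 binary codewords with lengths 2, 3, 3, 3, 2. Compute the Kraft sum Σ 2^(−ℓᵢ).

0.875

With common denominator 2^3 = 8: Σ 2^(−ℓᵢ) = 2/8 + 1/8 + 1/8 + 1/8 + 2/8 = 7/8 = 0.875.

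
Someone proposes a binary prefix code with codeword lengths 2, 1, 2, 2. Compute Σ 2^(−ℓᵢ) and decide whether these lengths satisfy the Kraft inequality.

With common denominator 2^2 = 4: Σ 2^(−ℓᵢ) = 1/4 + 2/4 + 1/4 + 1/4 = 5/4 = 1.25.
Kraft's inequality requires Σ ≤ 1; here Σ = 1.25 > 1, so no such prefix code exists.

1.25; no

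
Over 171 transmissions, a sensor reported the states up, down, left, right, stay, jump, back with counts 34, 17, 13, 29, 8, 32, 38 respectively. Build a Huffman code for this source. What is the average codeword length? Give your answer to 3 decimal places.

2.702 bits/symbol

Probabilities are the counts divided by 171.
Repeatedly combine the two least-probable nodes; the expected code length is the sum of the merged weights.
merge 8/171 + 13/171 → 7/57
merge 17/171 + 7/57 → 2/9
merge 29/171 + 32/171 → 61/171
merge 34/171 + 2/9 → 8/19
merge 2/9 + 61/171 → 11/19
merge 8/19 + 11/19 → 1
L = 7/57 + 2/9 + 61/171 + 8/19 + 11/19 + 1 = 154/57 ≈ 2.702 bits/symbol.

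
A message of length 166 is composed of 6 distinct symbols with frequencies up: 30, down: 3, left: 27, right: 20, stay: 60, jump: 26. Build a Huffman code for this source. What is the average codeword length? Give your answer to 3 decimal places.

Probabilities are the counts divided by 166.
Repeatedly combine the two least-probable nodes; the expected code length is the sum of the merged weights.
merge 3/166 + 10/83 → 23/166
merge 23/166 + 13/83 → 49/166
merge 27/166 + 15/83 → 57/166
merge 49/166 + 57/166 → 53/83
merge 30/83 + 53/83 → 1
L = 23/166 + 49/166 + 57/166 + 53/83 + 1 = 401/166 ≈ 2.416 bits/symbol.

2.416 bits/symbol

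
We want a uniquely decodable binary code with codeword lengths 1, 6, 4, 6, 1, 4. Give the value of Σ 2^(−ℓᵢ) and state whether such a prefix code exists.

With common denominator 2^6 = 64: Σ 2^(−ℓᵢ) = 32/64 + 1/64 + 4/64 + 1/64 + 32/64 + 4/64 = 74/64 = 1.15625.
Kraft's inequality requires Σ ≤ 1; here Σ = 1.15625 > 1, so no such prefix code exists.

1.15625; no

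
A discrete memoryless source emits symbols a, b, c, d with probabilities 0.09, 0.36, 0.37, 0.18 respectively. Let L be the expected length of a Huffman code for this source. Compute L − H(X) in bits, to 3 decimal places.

0.081 bits

Entropy H = −Σ p log₂ p ≈ 1.8193 bits.
Huffman merges: 9/100+9/50→27/100; 27/100+9/25→63/100; 37/100+63/100→1. L = 19/10 ≈ 1.9000.
L − H = 1.9000 − 1.8193 = 0.081 bits.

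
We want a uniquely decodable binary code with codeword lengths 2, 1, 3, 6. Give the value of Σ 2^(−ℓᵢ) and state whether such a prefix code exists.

0.890625; yes

With common denominator 2^6 = 64: Σ 2^(−ℓᵢ) = 16/64 + 32/64 + 8/64 + 1/64 = 57/64 = 0.890625.
Kraft's inequality requires Σ ≤ 1; here Σ = 0.890625 ≤ 1, so such a prefix code exists.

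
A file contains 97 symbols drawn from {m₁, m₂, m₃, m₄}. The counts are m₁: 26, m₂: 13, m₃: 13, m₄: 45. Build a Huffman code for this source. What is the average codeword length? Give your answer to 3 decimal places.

Probabilities are the counts divided by 97.
Repeatedly combine the two least-probable nodes; the expected code length is the sum of the merged weights.
merge 13/97 + 13/97 → 26/97
merge 26/97 + 26/97 → 52/97
merge 45/97 + 52/97 → 1
L = 26/97 + 52/97 + 1 = 175/97 ≈ 1.804 bits/symbol.

1.804 bits/symbol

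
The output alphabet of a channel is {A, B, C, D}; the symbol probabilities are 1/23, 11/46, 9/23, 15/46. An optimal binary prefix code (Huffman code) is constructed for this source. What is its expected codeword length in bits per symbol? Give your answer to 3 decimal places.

Repeatedly combine the two least-probable nodes; the expected code length is the sum of the merged weights.
merge 1/23 + 11/46 → 13/46
merge 13/46 + 15/46 → 14/23
merge 9/23 + 14/23 → 1
L = 13/46 + 14/23 + 1 = 87/46 ≈ 1.891 bits/symbol.

1.891 bits/symbol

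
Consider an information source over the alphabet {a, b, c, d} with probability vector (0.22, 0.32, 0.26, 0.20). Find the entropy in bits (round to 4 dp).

H = −Σ pᵢ log₂ pᵢ.
−0.22·log₂(0.22) = 0.4806
−0.32·log₂(0.32) = 0.5260
−0.26·log₂(0.26) = 0.5053
−0.20·log₂(0.20) = 0.4644
Sum ≈ 1.9763 → 1.9763 bits.

1.9763 bits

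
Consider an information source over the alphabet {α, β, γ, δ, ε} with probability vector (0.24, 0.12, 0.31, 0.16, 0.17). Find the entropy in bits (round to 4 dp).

H = −Σ pᵢ log₂ pᵢ.
−0.24·log₂(0.24) = 0.4941
−0.12·log₂(0.12) = 0.3671
−0.31·log₂(0.31) = 0.5238
−0.16·log₂(0.16) = 0.4230
−0.17·log₂(0.17) = 0.4346
Sum ≈ 2.2426 → 2.2426 bits.

2.2426 bits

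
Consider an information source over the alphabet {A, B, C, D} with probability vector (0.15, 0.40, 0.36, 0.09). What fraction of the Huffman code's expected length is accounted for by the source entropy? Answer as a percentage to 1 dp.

Entropy H = −Σ p log₂ p ≈ 1.7826 bits.
Huffman merges: 9/100+3/20→6/25; 6/25+9/25→3/5; 2/5+3/5→1. L = 46/25 ≈ 1.8400.
Efficiency = H/L = 1.7826/1.8400 = 96.9%.

96.9%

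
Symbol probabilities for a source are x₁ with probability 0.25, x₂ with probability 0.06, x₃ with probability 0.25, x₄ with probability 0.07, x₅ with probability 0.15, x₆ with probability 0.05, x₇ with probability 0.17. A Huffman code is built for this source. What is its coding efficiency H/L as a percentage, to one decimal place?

98.6%

Entropy H = −Σ p log₂ p ≈ 2.5733 bits.
Huffman merges: 1/20+3/50→11/100; 7/100+11/100→9/50; 3/20+17/100→8/25; 9/50+1/4→43/100; 1/4+8/25→57/100; 43/100+57/100→1. L = 261/100 ≈ 2.6100.
Efficiency = H/L = 2.5733/2.6100 = 98.6%.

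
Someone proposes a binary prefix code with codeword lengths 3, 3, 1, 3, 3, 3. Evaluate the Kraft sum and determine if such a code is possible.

1.125; no

With common denominator 2^3 = 8: Σ 2^(−ℓᵢ) = 1/8 + 1/8 + 4/8 + 1/8 + 1/8 + 1/8 = 9/8 = 1.125.
Kraft's inequality requires Σ ≤ 1; here Σ = 1.125 > 1, so no such prefix code exists.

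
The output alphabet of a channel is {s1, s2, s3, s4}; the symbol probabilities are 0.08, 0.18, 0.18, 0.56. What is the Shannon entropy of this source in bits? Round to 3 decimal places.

1.651 bits

H = −Σ pᵢ log₂ pᵢ.
−0.08·log₂(0.08) = 0.2915
−0.18·log₂(0.18) = 0.4453
−0.18·log₂(0.18) = 0.4453
−0.56·log₂(0.56) = 0.4684
Sum ≈ 1.6506 → 1.651 bits.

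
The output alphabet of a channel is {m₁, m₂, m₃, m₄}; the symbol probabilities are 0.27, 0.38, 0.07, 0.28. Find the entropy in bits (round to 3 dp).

1.823 bits

H = −Σ pᵢ log₂ pᵢ.
−0.27·log₂(0.27) = 0.5100
−0.38·log₂(0.38) = 0.5305
−0.07·log₂(0.07) = 0.2686
−0.28·log₂(0.28) = 0.5142
Sum ≈ 1.8232 → 1.823 bits.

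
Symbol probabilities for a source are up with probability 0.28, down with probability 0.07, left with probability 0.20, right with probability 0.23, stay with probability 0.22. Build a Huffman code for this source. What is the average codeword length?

2.27 bits/symbol

Repeatedly combine the two least-probable nodes; the expected code length is the sum of the merged weights.
merge 7/100 + 1/5 → 27/100
merge 11/50 + 23/100 → 9/20
merge 27/100 + 7/25 → 11/20
merge 9/20 + 11/20 → 1
L = 27/100 + 9/20 + 11/20 + 1 = 227/100 = 2.27 bits/symbol.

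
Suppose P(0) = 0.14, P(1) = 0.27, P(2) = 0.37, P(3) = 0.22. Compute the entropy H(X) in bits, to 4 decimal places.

1.9184 bits

H = −Σ pᵢ log₂ pᵢ.
−0.14·log₂(0.14) = 0.3971
−0.27·log₂(0.27) = 0.5100
−0.37·log₂(0.37) = 0.5307
−0.22·log₂(0.22) = 0.4806
Sum ≈ 1.9184 → 1.9184 bits.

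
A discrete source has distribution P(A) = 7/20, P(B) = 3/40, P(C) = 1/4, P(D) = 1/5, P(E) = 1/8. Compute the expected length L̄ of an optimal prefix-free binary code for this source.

2.2 bits/symbol

Repeatedly combine the two least-probable nodes; the expected code length is the sum of the merged weights.
merge 3/40 + 1/8 → 1/5
merge 1/5 + 1/5 → 2/5
merge 1/4 + 7/20 → 3/5
merge 2/5 + 3/5 → 1
L = 1/5 + 2/5 + 3/5 + 1 = 11/5 = 2.2 bits/symbol.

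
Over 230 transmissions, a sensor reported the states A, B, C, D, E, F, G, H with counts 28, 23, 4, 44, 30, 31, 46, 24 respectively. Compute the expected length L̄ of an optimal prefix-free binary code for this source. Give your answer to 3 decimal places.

2.917 bits/symbol

Probabilities are the counts divided by 230.
Repeatedly combine the two least-probable nodes; the expected code length is the sum of the merged weights.
merge 2/115 + 1/10 → 27/230
merge 12/115 + 27/230 → 51/230
merge 14/115 + 3/23 → 29/115
merge 31/230 + 22/115 → 15/46
merge 1/5 + 51/230 → 97/230
merge 29/115 + 15/46 → 133/230
merge 97/230 + 133/230 → 1
L = 27/230 + 51/230 + 29/115 + 15/46 + 97/230 + 133/230 + 1 = 671/230 ≈ 2.917 bits/symbol.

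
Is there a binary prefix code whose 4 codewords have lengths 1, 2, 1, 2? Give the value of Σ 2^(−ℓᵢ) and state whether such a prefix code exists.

With common denominator 2^2 = 4: Σ 2^(−ℓᵢ) = 2/4 + 1/4 + 2/4 + 1/4 = 6/4 = 1.5.
Kraft's inequality requires Σ ≤ 1; here Σ = 1.5 > 1, so no such prefix code exists.

1.5; no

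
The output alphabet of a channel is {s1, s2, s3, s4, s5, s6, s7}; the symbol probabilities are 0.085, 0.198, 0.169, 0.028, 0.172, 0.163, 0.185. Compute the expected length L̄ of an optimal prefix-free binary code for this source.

2.73 bits/symbol

Repeatedly combine the two least-probable nodes; the expected code length is the sum of the merged weights.
merge 7/250 + 17/200 → 113/1000
merge 113/1000 + 163/1000 → 69/250
merge 169/1000 + 43/250 → 341/1000
merge 37/200 + 99/500 → 383/1000
merge 69/250 + 341/1000 → 617/1000
merge 383/1000 + 617/1000 → 1
L = 113/1000 + 69/250 + 341/1000 + 383/1000 + 617/1000 + 1 = 273/100 = 2.73 bits/symbol.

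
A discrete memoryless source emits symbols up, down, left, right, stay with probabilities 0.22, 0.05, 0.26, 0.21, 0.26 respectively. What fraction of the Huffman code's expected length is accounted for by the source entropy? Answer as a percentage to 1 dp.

96.5%

Entropy H = −Σ p log₂ p ≈ 2.1801 bits.
Huffman merges: 1/20+21/100→13/50; 11/50+13/50→12/25; 13/50+13/50→13/25; 12/25+13/25→1. L = 113/50 ≈ 2.2600.
Efficiency = H/L = 2.1801/2.2600 = 96.5%.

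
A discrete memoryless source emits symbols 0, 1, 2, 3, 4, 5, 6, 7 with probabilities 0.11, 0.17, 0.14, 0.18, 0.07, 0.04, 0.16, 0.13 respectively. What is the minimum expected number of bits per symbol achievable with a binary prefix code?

Repeatedly combine the two least-probable nodes; the expected code length is the sum of the merged weights.
merge 1/25 + 7/100 → 11/100
merge 11/100 + 11/100 → 11/50
merge 13/100 + 7/50 → 27/100
merge 4/25 + 17/100 → 33/100
merge 9/50 + 11/50 → 2/5
merge 27/100 + 33/100 → 3/5
merge 2/5 + 3/5 → 1
L = 11/100 + 11/50 + 27/100 + 33/100 + 2/5 + 3/5 + 1 = 293/100 = 2.93 bits/symbol.

2.93 bits/symbol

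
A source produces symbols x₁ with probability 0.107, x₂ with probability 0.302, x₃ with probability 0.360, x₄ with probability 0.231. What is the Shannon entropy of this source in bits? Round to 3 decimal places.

1.886 bits

H = −Σ pᵢ log₂ pᵢ.
−0.107·log₂(0.107) = 0.3450
−0.302·log₂(0.302) = 0.5217
−0.360·log₂(0.360) = 0.5306
−0.231·log₂(0.231) = 0.4883
Sum ≈ 1.8856 → 1.886 bits.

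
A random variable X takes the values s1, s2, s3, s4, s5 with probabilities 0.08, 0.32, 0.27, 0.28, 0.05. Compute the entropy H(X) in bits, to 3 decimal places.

H = −Σ pᵢ log₂ pᵢ.
−0.08·log₂(0.08) = 0.2915
−0.32·log₂(0.32) = 0.5260
−0.27·log₂(0.27) = 0.5100
−0.28·log₂(0.28) = 0.5142
−0.05·log₂(0.05) = 0.2161
Sum ≈ 2.0579 → 2.058 bits.

2.058 bits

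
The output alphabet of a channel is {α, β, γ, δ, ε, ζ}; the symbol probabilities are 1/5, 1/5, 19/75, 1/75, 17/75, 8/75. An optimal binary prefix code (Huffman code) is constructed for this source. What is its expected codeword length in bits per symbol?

Repeatedly combine the two least-probable nodes; the expected code length is the sum of the merged weights.
merge 1/75 + 8/75 → 3/25
merge 3/25 + 1/5 → 8/25
merge 1/5 + 17/75 → 32/75
merge 19/75 + 8/25 → 43/75
merge 32/75 + 43/75 → 1
L = 3/25 + 8/25 + 32/75 + 43/75 + 1 = 61/25 = 2.44 bits/symbol.

2.44 bits/symbol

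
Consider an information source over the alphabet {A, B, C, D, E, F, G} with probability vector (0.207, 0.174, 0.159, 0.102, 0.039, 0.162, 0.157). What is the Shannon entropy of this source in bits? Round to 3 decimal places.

H = −Σ pᵢ log₂ pᵢ.
−0.207·log₂(0.207) = 0.4704
−0.174·log₂(0.174) = 0.4390
−0.159·log₂(0.159) = 0.4218
−0.102·log₂(0.102) = 0.3359
−0.039·log₂(0.039) = 0.1825
−0.162·log₂(0.162) = 0.4254
−0.157·log₂(0.157) = 0.4194
Sum ≈ 2.6944 → 2.694 bits.

2.694 bits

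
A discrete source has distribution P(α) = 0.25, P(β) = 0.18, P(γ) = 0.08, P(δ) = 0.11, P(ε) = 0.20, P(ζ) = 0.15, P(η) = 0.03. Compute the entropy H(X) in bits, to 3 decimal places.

2.614 bits

H = −Σ pᵢ log₂ pᵢ.
−0.25·log₂(0.25) = 0.5000
−0.18·log₂(0.18) = 0.4453
−0.08·log₂(0.08) = 0.2915
−0.11·log₂(0.11) = 0.3503
−0.20·log₂(0.20) = 0.4644
−0.15·log₂(0.15) = 0.4105
−0.03·log₂(0.03) = 0.1518
Sum ≈ 2.6138 → 2.614 bits.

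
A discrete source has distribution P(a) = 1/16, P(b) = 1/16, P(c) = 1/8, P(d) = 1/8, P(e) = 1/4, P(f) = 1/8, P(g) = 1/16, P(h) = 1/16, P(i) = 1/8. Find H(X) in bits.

Each probability is a power of 1/2, so log₂(1/p) is an integer.
H = Σ p·log₂(1/p) = 1/16·4 + 1/16·4 + 1/8·3 + 1/8·3 + 1/4·2 + 1/8·3 + 1/16·4 + 1/16·4 + 1/8·3 = 3 bits.

3 bits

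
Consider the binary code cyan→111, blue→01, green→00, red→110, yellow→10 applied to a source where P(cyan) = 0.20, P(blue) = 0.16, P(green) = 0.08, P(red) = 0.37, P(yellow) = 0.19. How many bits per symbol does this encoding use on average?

L̄ = Σ pᵢ·ℓᵢ = 0.20·3 + 0.16·2 + 0.08·2 + 0.37·3 + 0.19·2 = 2.57 bits/symbol.

2.57 bits/symbol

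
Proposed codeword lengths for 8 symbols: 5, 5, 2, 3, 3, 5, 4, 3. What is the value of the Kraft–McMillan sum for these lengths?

0.78125

With common denominator 2^5 = 32: Σ 2^(−ℓᵢ) = 1/32 + 1/32 + 8/32 + 4/32 + 4/32 + 1/32 + 2/32 + 4/32 = 25/32 = 0.78125.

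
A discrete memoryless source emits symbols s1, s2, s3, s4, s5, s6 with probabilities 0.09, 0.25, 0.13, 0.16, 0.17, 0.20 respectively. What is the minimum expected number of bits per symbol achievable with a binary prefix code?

Repeatedly combine the two least-probable nodes; the expected code length is the sum of the merged weights.
merge 9/100 + 13/100 → 11/50
merge 4/25 + 17/100 → 33/100
merge 1/5 + 11/50 → 21/50
merge 1/4 + 33/100 → 29/50
merge 21/50 + 29/50 → 1
L = 11/50 + 33/100 + 21/50 + 29/50 + 1 = 51/20 = 2.55 bits/symbol.

2.55 bits/symbol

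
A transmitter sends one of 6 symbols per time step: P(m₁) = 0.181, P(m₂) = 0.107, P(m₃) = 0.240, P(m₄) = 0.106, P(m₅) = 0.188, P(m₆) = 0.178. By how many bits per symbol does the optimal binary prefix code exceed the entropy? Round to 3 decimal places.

0.047 bits

Entropy H = −Σ p log₂ p ≈ 2.5252 bits.
Huffman merges: 53/500+107/1000→213/1000; 89/500+181/1000→359/1000; 47/250+213/1000→401/1000; 6/25+359/1000→599/1000; 401/1000+599/1000→1. L = 643/250 ≈ 2.5720.
L − H = 2.5720 − 2.5252 = 0.047 bits.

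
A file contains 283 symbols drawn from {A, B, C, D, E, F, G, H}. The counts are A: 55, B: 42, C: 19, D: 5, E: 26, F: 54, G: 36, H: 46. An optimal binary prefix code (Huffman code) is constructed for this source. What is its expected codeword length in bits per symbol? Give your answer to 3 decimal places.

2.876 bits/symbol

Probabilities are the counts divided by 283.
Repeatedly combine the two least-probable nodes; the expected code length is the sum of the merged weights.
merge 5/283 + 19/283 → 24/283
merge 24/283 + 26/283 → 50/283
merge 36/283 + 42/283 → 78/283
merge 46/283 + 50/283 → 96/283
merge 54/283 + 55/283 → 109/283
merge 78/283 + 96/283 → 174/283
merge 109/283 + 174/283 → 1
L = 24/283 + 50/283 + 78/283 + 96/283 + 109/283 + 174/283 + 1 = 814/283 ≈ 2.876 bits/symbol.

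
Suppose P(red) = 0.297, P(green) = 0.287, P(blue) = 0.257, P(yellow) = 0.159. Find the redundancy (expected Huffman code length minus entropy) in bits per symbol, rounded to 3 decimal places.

0.037 bits

Entropy H = −Σ p log₂ p ≈ 1.9626 bits.
Huffman merges: 159/1000+257/1000→52/125; 287/1000+297/1000→73/125; 52/125+73/125→1. L = 2 ≈ 2.0000.
L − H = 2.0000 − 1.9626 = 0.037 bits.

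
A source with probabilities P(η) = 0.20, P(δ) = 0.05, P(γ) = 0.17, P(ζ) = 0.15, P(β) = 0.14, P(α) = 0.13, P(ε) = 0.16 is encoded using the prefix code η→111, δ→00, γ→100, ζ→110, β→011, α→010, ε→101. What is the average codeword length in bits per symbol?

2.95 bits/symbol

L̄ = Σ pᵢ·ℓᵢ = 0.20·3 + 0.05·2 + 0.17·3 + 0.15·3 + 0.14·3 + 0.13·3 + 0.16·3 = 2.95 bits/symbol.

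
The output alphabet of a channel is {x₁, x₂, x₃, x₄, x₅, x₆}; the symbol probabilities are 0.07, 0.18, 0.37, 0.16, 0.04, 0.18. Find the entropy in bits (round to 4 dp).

2.2987 bits

H = −Σ pᵢ log₂ pᵢ.
−0.07·log₂(0.07) = 0.2686
−0.18·log₂(0.18) = 0.4453
−0.37·log₂(0.37) = 0.5307
−0.16·log₂(0.16) = 0.4230
−0.04·log₂(0.04) = 0.1858
−0.18·log₂(0.18) = 0.4453
Sum ≈ 2.2987 → 2.2987 bits.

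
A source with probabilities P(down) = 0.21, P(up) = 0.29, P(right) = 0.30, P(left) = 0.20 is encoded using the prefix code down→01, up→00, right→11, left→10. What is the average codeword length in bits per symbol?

2 bits/symbol

L̄ = Σ pᵢ·ℓᵢ = 0.21·2 + 0.29·2 + 0.30·2 + 0.20·2 = 2 bits/symbol.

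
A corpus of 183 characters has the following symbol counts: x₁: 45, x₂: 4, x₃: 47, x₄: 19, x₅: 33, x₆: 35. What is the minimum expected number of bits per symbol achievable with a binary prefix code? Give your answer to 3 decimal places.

Probabilities are the counts divided by 183.
Repeatedly combine the two least-probable nodes; the expected code length is the sum of the merged weights.
merge 4/183 + 19/183 → 23/183
merge 23/183 + 11/61 → 56/183
merge 35/183 + 15/61 → 80/183
merge 47/183 + 56/183 → 103/183
merge 80/183 + 103/183 → 1
L = 23/183 + 56/183 + 80/183 + 103/183 + 1 = 445/183 ≈ 2.432 bits/symbol.

2.432 bits/symbol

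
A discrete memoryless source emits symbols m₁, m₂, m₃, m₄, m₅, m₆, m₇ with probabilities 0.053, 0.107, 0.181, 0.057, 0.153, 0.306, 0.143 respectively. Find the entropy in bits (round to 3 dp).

2.590 bits

H = −Σ pᵢ log₂ pᵢ.
−0.053·log₂(0.053) = 0.2246
−0.107·log₂(0.107) = 0.3450
−0.181·log₂(0.181) = 0.4463
−0.057·log₂(0.057) = 0.2356
−0.153·log₂(0.153) = 0.4144
−0.306·log₂(0.306) = 0.5228
−0.143·log₂(0.143) = 0.4012
Sum ≈ 2.5899 → 2.590 bits.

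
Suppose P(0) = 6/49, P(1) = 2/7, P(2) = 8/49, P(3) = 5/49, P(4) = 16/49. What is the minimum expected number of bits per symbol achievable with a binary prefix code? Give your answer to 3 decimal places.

Repeatedly combine the two least-probable nodes; the expected code length is the sum of the merged weights.
merge 5/49 + 6/49 → 11/49
merge 8/49 + 11/49 → 19/49
merge 2/7 + 16/49 → 30/49
merge 19/49 + 30/49 → 1
L = 11/49 + 19/49 + 30/49 + 1 = 109/49 ≈ 2.224 bits/symbol.

2.224 bits/symbol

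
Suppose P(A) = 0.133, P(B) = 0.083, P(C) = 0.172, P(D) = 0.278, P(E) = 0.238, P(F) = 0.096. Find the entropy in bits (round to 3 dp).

2.453 bits

H = −Σ pᵢ log₂ pᵢ.
−0.133·log₂(0.133) = 0.3871
−0.083·log₂(0.083) = 0.2980
−0.172·log₂(0.172) = 0.4368
−0.278·log₂(0.278) = 0.5134
−0.238·log₂(0.238) = 0.4929
−0.096·log₂(0.096) = 0.3246
Sum ≈ 2.4528 → 2.453 bits.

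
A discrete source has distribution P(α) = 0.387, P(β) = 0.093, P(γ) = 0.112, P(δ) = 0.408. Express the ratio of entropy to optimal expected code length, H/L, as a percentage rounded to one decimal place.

96.3%

Entropy H = −Σ p log₂ p ≈ 1.7301 bits.
Huffman merges: 93/1000+14/125→41/200; 41/200+387/1000→74/125; 51/125+74/125→1. L = 1797/1000 ≈ 1.7970.
Efficiency = H/L = 1.7301/1.7970 = 96.3%.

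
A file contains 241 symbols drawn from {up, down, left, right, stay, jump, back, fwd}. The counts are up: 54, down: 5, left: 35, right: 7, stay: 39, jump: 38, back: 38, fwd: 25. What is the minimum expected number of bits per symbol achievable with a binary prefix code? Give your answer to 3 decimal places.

2.817 bits/symbol

Probabilities are the counts divided by 241.
Repeatedly combine the two least-probable nodes; the expected code length is the sum of the merged weights.
merge 5/241 + 7/241 → 12/241
merge 12/241 + 25/241 → 37/241
merge 35/241 + 37/241 → 72/241
merge 38/241 + 38/241 → 76/241
merge 39/241 + 54/241 → 93/241
merge 72/241 + 76/241 → 148/241
merge 93/241 + 148/241 → 1
L = 12/241 + 37/241 + 72/241 + 76/241 + 93/241 + 148/241 + 1 = 679/241 ≈ 2.817 bits/symbol.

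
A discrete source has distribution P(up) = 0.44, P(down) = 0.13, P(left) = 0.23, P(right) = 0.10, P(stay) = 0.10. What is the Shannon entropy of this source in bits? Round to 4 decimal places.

2.0558 bits

H = −Σ pᵢ log₂ pᵢ.
−0.44·log₂(0.44) = 0.5211
−0.13·log₂(0.13) = 0.3826
−0.23·log₂(0.23) = 0.4877
−0.10·log₂(0.10) = 0.3322
−0.10·log₂(0.10) = 0.3322
Sum ≈ 2.0558 → 2.0558 bits.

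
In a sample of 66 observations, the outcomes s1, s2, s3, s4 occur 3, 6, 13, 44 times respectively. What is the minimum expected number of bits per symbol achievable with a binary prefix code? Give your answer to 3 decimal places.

Probabilities are the counts divided by 66.
Repeatedly combine the two least-probable nodes; the expected code length is the sum of the merged weights.
merge 1/22 + 1/11 → 3/22
merge 3/22 + 13/66 → 1/3
merge 1/3 + 2/3 → 1
L = 3/22 + 1/3 + 1 = 97/66 ≈ 1.470 bits/symbol.

1.470 bits/symbol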